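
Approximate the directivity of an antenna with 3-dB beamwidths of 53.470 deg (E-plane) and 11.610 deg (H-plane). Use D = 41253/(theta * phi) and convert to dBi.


D_linear = 41253 / (53.470 * 11.610) = 66.45278
D_dBi = 10 * log10(66.45278) = 18.23 dBi

18.23 dBi


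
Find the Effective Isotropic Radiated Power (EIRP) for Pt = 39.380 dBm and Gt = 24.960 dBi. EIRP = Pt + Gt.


EIRP = Pt + Gt = 39.380 + 24.960 = 64.34 dBm

64.34 dBm


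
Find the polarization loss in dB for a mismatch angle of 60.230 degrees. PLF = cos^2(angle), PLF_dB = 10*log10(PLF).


PLF_linear = cos^2(60.230 deg) = 0.2465316
PLF_dB = 10 * log10(0.2465316) = -6.081 dB

-6.081 dB


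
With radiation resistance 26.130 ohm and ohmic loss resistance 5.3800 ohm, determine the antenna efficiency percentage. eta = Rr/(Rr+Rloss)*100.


eta = 26.130 / (26.130 + 5.3800) * 100 = 82.93%

82.93%


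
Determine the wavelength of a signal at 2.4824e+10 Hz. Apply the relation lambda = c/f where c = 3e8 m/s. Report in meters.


lambda = c / f = 3.0000e+08 / 2.4824e+10 = 0.01209 m

0.01209 m


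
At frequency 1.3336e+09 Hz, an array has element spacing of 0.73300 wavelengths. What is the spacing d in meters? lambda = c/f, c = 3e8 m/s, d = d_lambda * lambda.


lambda = c / f = 3.0000e+08 / 1.3336e+09 = 0.2249550 m
d = 0.73300 * 0.2249550 = 0.1649 m

0.1649 m


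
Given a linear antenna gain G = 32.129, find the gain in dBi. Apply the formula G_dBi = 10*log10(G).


G_dBi = 10 * log10(32.129) = 15.07 dBi

15.07 dBi


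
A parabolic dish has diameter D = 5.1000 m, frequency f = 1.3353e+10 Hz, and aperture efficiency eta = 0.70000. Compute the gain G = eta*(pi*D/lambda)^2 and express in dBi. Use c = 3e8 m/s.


lambda = c / f = 3.0000e+08 / 1.3353e+10 = 0.02246686 m
G_linear = 0.70000 * (pi * 5.1000 / 0.02246686)^2 = 356002.8
G_dBi = 10 * log10(356002.8) = 55.51 dBi

55.51 dBi


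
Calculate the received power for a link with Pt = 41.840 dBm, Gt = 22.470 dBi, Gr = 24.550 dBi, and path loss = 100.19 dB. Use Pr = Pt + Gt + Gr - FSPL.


Pr = 41.840 + 22.470 + 24.550 - 100.19 = -11.33 dBm

-11.33 dBm


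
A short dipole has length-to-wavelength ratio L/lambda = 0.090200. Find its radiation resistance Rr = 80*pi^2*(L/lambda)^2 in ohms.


Rr = 80 * pi^2 * (0.090200)^2 = 80 * 9.869604 * 8.136040e-03 = 6.424 ohm

6.424 ohm


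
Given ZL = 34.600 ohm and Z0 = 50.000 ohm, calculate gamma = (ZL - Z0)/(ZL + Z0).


gamma = (34.600 - 50.000) / (34.600 + 50.000) = -0.1820

-0.1820


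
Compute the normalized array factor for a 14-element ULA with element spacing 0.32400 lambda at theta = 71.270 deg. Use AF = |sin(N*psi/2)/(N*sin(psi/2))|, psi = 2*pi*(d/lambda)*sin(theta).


psi = 2*pi*0.32400*sin(71.270 deg) = 1.927943 rad
AF = |sin(14*1.927943/2) / (14*sin(1.927943/2))| = 0.06966

0.06966


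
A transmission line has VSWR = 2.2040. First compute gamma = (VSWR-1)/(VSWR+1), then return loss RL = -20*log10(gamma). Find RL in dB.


gamma = (2.2040 - 1) / (2.2040 + 1) = 0.3757803
RL = -20 * log10(0.3757803) = 8.501 dB

8.501 dB


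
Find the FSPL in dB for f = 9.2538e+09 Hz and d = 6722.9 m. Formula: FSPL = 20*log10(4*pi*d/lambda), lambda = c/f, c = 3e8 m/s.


lambda = c / f = 3.0000e+08 / 9.2538e+09 = 0.03241911 m
FSPL = 20 * log10(4*pi*6722.9/0.03241911) = 128.3 dB

128.3 dB


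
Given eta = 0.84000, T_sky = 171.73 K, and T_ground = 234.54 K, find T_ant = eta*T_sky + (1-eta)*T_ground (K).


T_ant = 0.84000 * 171.73 + (1 - 0.84000) * 234.54 = 181.8 K

181.8 K


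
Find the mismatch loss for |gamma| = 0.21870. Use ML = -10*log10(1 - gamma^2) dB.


ML = -10 * log10(1 - 0.21870^2) = -10 * log10(0.95217031) = 0.2129 dB

0.2129 dB


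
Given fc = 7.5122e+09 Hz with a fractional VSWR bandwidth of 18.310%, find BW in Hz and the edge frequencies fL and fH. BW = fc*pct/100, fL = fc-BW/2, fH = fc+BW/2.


BW = 7.5122e+09 * 18.310/100 = 1.375484e+09 Hz
fL = 7.5122e+09 - 1.375484e+09/2 = 6.824e+09 Hz
fH = 7.5122e+09 + 1.375484e+09/2 = 8.200e+09 Hz

BW=1.375e+09 Hz, fL=6.824e+09 Hz, fH=8.200e+09 Hz


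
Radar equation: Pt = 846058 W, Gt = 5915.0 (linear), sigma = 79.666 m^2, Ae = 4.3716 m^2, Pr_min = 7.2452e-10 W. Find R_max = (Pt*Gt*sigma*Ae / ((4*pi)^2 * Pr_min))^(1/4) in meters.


R^4 = 846058*5915.0*79.666*4.3716 / ((4*pi)^2 * 7.2452e-10) = 1.523345e+19
R_max = 1.523345e+19^0.25 = 62474 m

62474 m


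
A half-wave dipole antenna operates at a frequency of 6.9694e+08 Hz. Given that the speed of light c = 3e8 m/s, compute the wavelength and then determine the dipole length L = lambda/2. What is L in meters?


lambda = c / f = 3.0000e+08 / 6.9694e+08 = 0.4304531 m
L = lambda / 2 = 0.4304531 / 2 = 0.2152 m

0.2152 m


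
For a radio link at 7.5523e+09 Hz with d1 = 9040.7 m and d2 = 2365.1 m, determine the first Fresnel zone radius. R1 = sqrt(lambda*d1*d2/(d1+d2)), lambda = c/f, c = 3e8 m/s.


lambda = c / f = 3.0000e+08 / 7.5523e+09 = 0.03972300 m
R1 = sqrt(0.03972300 * 9040.7 * 2365.1 / (9040.7 + 2365.1)) = 8.629 m

8.629 m


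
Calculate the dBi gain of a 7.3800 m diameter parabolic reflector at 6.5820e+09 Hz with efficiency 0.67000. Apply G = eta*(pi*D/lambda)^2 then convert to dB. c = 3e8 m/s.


lambda = c / f = 3.0000e+08 / 6.5820e+09 = 0.04557885 m
G_linear = 0.67000 * (pi * 7.3800 / 0.04557885)^2 = 173364.6
G_dBi = 10 * log10(173364.6) = 52.39 dBi

52.39 dBi


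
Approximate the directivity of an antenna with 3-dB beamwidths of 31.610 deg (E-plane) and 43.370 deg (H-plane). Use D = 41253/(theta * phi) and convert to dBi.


D_linear = 41253 / (31.610 * 43.370) = 30.09135
D_dBi = 10 * log10(30.09135) = 14.78 dBi

14.78 dBi


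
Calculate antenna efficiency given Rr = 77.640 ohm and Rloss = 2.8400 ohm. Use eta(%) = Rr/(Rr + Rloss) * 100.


eta = 77.640 / (77.640 + 2.8400) * 100 = 96.47%

96.47%


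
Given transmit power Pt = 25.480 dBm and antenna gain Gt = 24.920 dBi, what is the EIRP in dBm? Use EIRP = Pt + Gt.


EIRP = Pt + Gt = 25.480 + 24.920 = 50.40 dBm

50.40 dBm


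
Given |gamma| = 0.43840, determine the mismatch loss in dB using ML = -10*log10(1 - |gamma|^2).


ML = -10 * log10(1 - 0.43840^2) = -10 * log10(0.80780544) = 0.9269 dB

0.9269 dB


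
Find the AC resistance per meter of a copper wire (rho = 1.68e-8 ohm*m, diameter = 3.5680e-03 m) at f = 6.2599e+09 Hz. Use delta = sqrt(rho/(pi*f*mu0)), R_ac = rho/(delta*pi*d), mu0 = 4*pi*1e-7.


delta = sqrt(1.68e-8 / (pi * 6.2599e+09 * 4*pi*1e-7)) = 8.245008e-07 m
R_ac = 1.68e-8 / (8.245008e-07 * pi * 3.5680e-03) = 1.818 ohm/m

1.818 ohm/m


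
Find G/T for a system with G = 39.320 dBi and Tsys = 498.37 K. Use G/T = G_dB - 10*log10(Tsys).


G/T = 39.320 - 10*log10(498.37) = 39.320 - 26.97552 = 12.34 dB/K

12.34 dB/K


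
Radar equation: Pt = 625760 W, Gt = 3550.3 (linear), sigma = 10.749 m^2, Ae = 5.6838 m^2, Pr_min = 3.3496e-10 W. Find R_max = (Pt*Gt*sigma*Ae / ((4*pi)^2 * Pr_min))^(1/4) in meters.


R^4 = 625760*3550.3*10.749*5.6838 / ((4*pi)^2 * 3.3496e-10) = 2.566061e+18
R_max = 2.566061e+18^0.25 = 40024 m

40024 m


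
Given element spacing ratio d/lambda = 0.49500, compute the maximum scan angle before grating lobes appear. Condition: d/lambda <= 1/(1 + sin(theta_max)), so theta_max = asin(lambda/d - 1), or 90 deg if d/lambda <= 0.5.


lambda/d - 1 = 1/0.49500 - 1 = 1.020202 >= 1
d/lambda <= 0.5, so the array can scan to endfire without grating lobes: theta_max = 90 deg

90 deg


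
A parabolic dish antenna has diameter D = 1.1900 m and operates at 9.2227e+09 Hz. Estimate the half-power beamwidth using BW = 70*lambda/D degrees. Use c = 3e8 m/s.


lambda = c / f = 3.0000e+08 / 9.2227e+09 = 0.03252844 m
BW = 70 * 0.03252844 / 1.1900 = 1.913 deg

1.913 deg


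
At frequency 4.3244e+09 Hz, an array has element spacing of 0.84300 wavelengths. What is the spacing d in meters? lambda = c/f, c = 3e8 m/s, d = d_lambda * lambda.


lambda = c / f = 3.0000e+08 / 4.3244e+09 = 0.06937379 m
d = 0.84300 * 0.06937379 = 0.05848 m

0.05848 m


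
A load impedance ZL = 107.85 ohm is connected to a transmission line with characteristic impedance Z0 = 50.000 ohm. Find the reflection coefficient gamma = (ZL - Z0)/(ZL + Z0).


gamma = (107.85 - 50.000) / (107.85 + 50.000) = 0.3665

0.3665


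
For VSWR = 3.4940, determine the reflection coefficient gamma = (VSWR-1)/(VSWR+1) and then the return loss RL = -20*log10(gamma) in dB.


gamma = (3.4940 - 1) / (3.4940 + 1) = 0.5549622
RL = -20 * log10(0.5549622) = 5.115 dB

5.115 dB


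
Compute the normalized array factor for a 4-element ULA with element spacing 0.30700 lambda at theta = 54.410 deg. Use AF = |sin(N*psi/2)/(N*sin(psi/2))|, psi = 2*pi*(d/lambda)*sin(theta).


psi = 2*pi*0.30700*sin(54.410 deg) = 1.568617 rad
AF = |sin(4*1.568617/2) / (4*sin(1.568617/2))| = 1.543e-03

1.543e-03


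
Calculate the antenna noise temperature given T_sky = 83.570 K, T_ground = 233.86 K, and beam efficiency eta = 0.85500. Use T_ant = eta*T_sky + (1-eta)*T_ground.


T_ant = 0.85500 * 83.570 + (1 - 0.85500) * 233.86 = 105.4 K

105.4 K


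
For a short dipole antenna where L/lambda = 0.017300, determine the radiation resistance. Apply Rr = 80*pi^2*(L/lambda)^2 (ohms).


Rr = 80 * pi^2 * (0.017300)^2 = 80 * 9.869604 * 2.992900e-04 = 0.2363 ohm

0.2363 ohm


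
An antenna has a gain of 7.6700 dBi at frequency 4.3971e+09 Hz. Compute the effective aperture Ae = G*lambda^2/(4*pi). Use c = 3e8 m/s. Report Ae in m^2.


lambda = c / f = 3.0000e+08 / 4.3971e+09 = 0.06822679 m
G_linear = 10^(7.6700/10) = 5.847901
Ae = G_linear * lambda^2 / (4*pi) = 5.847901 * 0.06822679^2 / (4*pi) = 2.166e-03 m^2

2.166e-03 m^2


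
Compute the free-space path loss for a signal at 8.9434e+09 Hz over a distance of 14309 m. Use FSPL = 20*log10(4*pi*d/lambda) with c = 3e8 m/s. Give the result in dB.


lambda = c / f = 3.0000e+08 / 8.9434e+09 = 0.03354429 m
FSPL = 20 * log10(4*pi*14309/0.03354429) = 134.6 dB

134.6 dB


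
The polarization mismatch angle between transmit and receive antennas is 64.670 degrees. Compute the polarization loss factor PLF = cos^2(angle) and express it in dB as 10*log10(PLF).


PLF_linear = cos^2(64.670 deg) = 0.1830395
PLF_dB = 10 * log10(0.1830395) = -7.375 dB

-7.375 dB


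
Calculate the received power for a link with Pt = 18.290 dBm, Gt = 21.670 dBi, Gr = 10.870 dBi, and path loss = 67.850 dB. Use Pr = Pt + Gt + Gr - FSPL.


Pr = 18.290 + 21.670 + 10.870 - 67.850 = -17.02 dBm

-17.02 dBm


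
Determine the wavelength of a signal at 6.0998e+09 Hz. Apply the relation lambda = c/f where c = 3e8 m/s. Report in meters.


lambda = c / f = 3.0000e+08 / 6.0998e+09 = 0.04918 m

0.04918 m


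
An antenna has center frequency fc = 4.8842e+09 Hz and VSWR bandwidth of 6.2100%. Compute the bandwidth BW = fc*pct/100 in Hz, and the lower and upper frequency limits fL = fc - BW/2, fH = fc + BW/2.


BW = 4.8842e+09 * 6.2100/100 = 3.033088e+08 Hz
fL = 4.8842e+09 - 3.033088e+08/2 = 4.733e+09 Hz
fH = 4.8842e+09 + 3.033088e+08/2 = 5.036e+09 Hz

BW=3.033e+08 Hz, fL=4.733e+09 Hz, fH=5.036e+09 Hz


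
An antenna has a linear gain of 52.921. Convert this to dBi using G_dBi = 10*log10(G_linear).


G_dBi = 10 * log10(52.921) = 17.24 dBi

17.24 dBi


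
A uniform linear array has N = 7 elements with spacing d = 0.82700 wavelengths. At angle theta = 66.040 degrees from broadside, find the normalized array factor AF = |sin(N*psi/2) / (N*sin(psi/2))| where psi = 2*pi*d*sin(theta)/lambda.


psi = 2*pi*0.82700*sin(66.040 deg) = 4.748434 rad
AF = |sin(7*4.748434/2) / (7*sin(4.748434/2))| = 0.1627

0.1627


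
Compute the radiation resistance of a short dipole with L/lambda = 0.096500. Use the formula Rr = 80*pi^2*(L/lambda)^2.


Rr = 80 * pi^2 * (0.096500)^2 = 80 * 9.869604 * 9.312250e-03 = 7.353 ohm

7.353 ohm


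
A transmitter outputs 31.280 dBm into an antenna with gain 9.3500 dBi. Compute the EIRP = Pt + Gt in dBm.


EIRP = Pt + Gt = 31.280 + 9.3500 = 40.63 dBm

40.63 dBm


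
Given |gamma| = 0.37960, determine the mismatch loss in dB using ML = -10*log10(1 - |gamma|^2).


ML = -10 * log10(1 - 0.37960^2) = -10 * log10(0.85590384) = 0.6758 dB

0.6758 dB


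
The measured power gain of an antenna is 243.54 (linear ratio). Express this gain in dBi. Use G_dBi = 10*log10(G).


G_dBi = 10 * log10(243.54) = 23.87 dBi

23.87 dBi


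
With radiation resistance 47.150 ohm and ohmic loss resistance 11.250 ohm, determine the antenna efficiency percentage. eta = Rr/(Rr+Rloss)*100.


eta = 47.150 / (47.150 + 11.250) * 100 = 80.74%

80.74%


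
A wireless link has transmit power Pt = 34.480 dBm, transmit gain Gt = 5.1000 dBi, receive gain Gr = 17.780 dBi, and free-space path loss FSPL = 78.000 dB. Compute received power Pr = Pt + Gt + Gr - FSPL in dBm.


Pr = 34.480 + 5.1000 + 17.780 - 78.000 = -20.64 dBm

-20.64 dBm


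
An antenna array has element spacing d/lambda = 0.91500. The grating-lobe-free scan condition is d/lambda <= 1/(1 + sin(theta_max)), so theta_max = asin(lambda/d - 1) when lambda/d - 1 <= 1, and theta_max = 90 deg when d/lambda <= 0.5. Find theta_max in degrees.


lambda/d - 1 = 1/0.91500 - 1 = 0.09289617
theta_max = asin(0.09289617) = 5.330 deg

5.330 deg


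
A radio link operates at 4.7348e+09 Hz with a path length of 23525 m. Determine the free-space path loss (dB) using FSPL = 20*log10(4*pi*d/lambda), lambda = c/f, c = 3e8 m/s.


lambda = c / f = 3.0000e+08 / 4.7348e+09 = 0.06336065 m
FSPL = 20 * log10(4*pi*23525/0.06336065) = 133.4 dB

133.4 dB


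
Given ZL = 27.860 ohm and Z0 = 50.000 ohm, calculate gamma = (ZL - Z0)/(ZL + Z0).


gamma = (27.860 - 50.000) / (27.860 + 50.000) = -0.2844

-0.2844


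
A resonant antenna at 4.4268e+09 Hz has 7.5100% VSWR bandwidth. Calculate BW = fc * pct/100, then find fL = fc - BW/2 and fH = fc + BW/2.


BW = 4.4268e+09 * 7.5100/100 = 3.324527e+08 Hz
fL = 4.4268e+09 - 3.324527e+08/2 = 4.261e+09 Hz
fH = 4.4268e+09 + 3.324527e+08/2 = 4.593e+09 Hz

BW=3.325e+08 Hz, fL=4.261e+09 Hz, fH=4.593e+09 Hz


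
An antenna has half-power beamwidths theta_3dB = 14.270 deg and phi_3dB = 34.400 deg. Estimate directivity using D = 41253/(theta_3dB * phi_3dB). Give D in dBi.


D_linear = 41253 / (14.270 * 34.400) = 84.03750
D_dBi = 10 * log10(84.03750) = 19.24 dBi

19.24 dBi


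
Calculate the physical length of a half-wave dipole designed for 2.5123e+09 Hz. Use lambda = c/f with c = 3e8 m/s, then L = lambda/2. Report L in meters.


lambda = c / f = 3.0000e+08 / 2.5123e+09 = 0.1194125 m
L = lambda / 2 = 0.1194125 / 2 = 0.05971 m

0.05971 m


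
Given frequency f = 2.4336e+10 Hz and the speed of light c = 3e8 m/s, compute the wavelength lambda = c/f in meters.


lambda = c / f = 3.0000e+08 / 2.4336e+10 = 0.01233 m

0.01233 m


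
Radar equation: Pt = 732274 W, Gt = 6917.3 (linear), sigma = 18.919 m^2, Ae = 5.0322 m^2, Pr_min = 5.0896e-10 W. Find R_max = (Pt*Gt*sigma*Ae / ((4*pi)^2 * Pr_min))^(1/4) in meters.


R^4 = 732274*6917.3*18.919*5.0322 / ((4*pi)^2 * 5.0896e-10) = 6.000161e+18
R_max = 6.000161e+18^0.25 = 49493 m

49493 m


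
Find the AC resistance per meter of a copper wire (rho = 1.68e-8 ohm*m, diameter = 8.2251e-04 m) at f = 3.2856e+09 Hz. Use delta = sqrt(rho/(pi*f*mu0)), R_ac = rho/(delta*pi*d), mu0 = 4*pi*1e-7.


delta = sqrt(1.68e-8 / (pi * 3.2856e+09 * 4*pi*1e-7)) = 1.138066e-06 m
R_ac = 1.68e-8 / (1.138066e-06 * pi * 8.2251e-04) = 5.713 ohm/m

5.713 ohm/m


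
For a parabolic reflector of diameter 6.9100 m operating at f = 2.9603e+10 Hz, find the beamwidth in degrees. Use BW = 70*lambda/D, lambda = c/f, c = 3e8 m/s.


lambda = c / f = 3.0000e+08 / 2.9603e+10 = 0.01013411 m
BW = 70 * 0.01013411 / 6.9100 = 0.1027 deg

0.1027 deg


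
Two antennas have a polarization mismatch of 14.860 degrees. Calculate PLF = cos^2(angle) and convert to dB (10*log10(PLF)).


PLF_linear = cos^2(14.860 deg) = 0.9342293
PLF_dB = 10 * log10(0.9342293) = -0.2955 dB

-0.2955 dB


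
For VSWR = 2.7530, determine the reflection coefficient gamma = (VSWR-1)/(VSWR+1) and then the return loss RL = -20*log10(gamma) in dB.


gamma = (2.7530 - 1) / (2.7530 + 1) = 0.4670930
RL = -20 * log10(0.4670930) = 6.612 dB

6.612 dB


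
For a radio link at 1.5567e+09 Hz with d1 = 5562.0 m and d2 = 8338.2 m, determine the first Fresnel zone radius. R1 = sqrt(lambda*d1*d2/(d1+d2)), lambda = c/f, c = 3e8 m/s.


lambda = c / f = 3.0000e+08 / 1.5567e+09 = 0.1927154 m
R1 = sqrt(0.1927154 * 5562.0 * 8338.2 / (5562.0 + 8338.2)) = 25.36 m

25.36 m


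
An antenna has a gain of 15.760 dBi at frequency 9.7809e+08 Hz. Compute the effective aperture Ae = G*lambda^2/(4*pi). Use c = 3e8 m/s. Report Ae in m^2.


lambda = c / f = 3.0000e+08 / 9.7809e+08 = 0.3067202 m
G_linear = 10^(15.760/10) = 37.67038
Ae = G_linear * lambda^2 / (4*pi) = 37.67038 * 0.3067202^2 / (4*pi) = 0.2820 m^2

0.2820 m^2


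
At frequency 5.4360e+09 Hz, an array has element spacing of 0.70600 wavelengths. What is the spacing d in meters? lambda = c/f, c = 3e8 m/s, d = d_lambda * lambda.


lambda = c / f = 3.0000e+08 / 5.4360e+09 = 0.05518764 m
d = 0.70600 * 0.05518764 = 0.03896 m

0.03896 m


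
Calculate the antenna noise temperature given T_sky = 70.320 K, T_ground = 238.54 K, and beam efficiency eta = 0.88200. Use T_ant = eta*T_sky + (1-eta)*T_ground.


T_ant = 0.88200 * 70.320 + (1 - 0.88200) * 238.54 = 90.17 K

90.17 K


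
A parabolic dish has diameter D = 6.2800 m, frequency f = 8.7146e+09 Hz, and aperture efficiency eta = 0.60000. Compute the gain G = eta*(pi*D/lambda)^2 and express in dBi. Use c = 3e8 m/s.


lambda = c / f = 3.0000e+08 / 8.7146e+09 = 0.03442499 m
G_linear = 0.60000 * (pi * 6.2800 / 0.03442499)^2 = 197071.0
G_dBi = 10 * log10(197071.0) = 52.95 dBi

52.95 dBi


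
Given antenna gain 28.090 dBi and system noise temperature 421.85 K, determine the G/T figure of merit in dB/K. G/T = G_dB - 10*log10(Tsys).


G/T = 28.090 - 10*log10(421.85) = 28.090 - 26.25158 = 1.838 dB/K

1.838 dB/K


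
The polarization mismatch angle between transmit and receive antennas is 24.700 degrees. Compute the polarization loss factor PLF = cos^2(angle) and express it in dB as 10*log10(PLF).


PLF_linear = cos^2(24.700 deg) = 0.8253871
PLF_dB = 10 * log10(0.8253871) = -0.8334 dB

-0.8334 dB


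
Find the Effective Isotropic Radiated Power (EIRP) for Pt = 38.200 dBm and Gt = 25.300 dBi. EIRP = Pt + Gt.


EIRP = Pt + Gt = 38.200 + 25.300 = 63.50 dBm

63.50 dBm


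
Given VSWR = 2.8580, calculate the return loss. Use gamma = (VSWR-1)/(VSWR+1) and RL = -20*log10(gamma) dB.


gamma = (2.8580 - 1) / (2.8580 + 1) = 0.4815967
RL = -20 * log10(0.4815967) = 6.346 dB

6.346 dB


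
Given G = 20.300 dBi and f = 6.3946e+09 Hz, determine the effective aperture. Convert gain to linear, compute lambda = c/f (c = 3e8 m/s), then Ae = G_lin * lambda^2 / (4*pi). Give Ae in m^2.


lambda = c / f = 3.0000e+08 / 6.3946e+09 = 0.04691458 m
G_linear = 10^(20.300/10) = 107.1519
Ae = G_linear * lambda^2 / (4*pi) = 107.1519 * 0.04691458^2 / (4*pi) = 0.01877 m^2

0.01877 m^2


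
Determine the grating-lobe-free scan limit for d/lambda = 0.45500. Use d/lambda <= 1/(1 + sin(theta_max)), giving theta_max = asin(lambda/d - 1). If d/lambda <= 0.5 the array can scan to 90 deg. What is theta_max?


lambda/d - 1 = 1/0.45500 - 1 = 1.197802 >= 1
d/lambda <= 0.5, so the array can scan to endfire without grating lobes: theta_max = 90 deg

90 deg


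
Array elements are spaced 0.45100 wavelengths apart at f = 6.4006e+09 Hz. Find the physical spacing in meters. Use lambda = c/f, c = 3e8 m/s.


lambda = c / f = 3.0000e+08 / 6.4006e+09 = 0.04687061 m
d = 0.45100 * 0.04687061 = 0.02114 m

0.02114 m


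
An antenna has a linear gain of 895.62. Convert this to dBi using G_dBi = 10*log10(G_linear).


G_dBi = 10 * log10(895.62) = 29.52 dBi

29.52 dBi


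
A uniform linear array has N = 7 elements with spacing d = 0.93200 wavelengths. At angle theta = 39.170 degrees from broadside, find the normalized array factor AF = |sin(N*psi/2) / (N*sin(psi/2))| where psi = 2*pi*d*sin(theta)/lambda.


psi = 2*pi*0.93200*sin(39.170 deg) = 3.698742 rad
AF = |sin(7*3.698742/2) / (7*sin(3.698742/2))| = 0.05501

0.05501


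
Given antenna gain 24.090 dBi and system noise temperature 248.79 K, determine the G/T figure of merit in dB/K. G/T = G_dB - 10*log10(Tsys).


G/T = 24.090 - 10*log10(248.79) = 24.090 - 23.95833 = 0.1317 dB/K

0.1317 dB/K


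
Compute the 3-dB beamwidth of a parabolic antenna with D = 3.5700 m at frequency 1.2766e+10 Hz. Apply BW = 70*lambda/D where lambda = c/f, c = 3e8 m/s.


lambda = c / f = 3.0000e+08 / 1.2766e+10 = 0.02349992 m
BW = 70 * 0.02349992 / 3.5700 = 0.4608 deg

0.4608 deg


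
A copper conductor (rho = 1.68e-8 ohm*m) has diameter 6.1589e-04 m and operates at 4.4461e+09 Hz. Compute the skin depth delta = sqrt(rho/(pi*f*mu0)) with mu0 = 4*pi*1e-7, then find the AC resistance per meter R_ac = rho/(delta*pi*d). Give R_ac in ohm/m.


delta = sqrt(1.68e-8 / (pi * 4.4461e+09 * 4*pi*1e-7)) = 9.783295e-07 m
R_ac = 1.68e-8 / (9.783295e-07 * pi * 6.1589e-04) = 8.875 ohm/m

8.875 ohm/m


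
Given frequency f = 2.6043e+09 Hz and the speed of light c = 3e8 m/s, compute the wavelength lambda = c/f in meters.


lambda = c / f = 3.0000e+08 / 2.6043e+09 = 0.1152 m

0.1152 m


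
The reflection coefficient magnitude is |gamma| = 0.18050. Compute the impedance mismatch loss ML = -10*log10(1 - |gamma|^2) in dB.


ML = -10 * log10(1 - 0.18050^2) = -10 * log10(0.96741975) = 0.1439 dB

0.1439 dB


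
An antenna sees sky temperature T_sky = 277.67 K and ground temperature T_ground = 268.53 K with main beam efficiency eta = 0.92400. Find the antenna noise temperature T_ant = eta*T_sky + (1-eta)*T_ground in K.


T_ant = 0.92400 * 277.67 + (1 - 0.92400) * 268.53 = 277.0 K

277.0 K


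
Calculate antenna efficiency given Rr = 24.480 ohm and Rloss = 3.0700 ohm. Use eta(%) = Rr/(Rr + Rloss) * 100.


eta = 24.480 / (24.480 + 3.0700) * 100 = 88.86%

88.86%


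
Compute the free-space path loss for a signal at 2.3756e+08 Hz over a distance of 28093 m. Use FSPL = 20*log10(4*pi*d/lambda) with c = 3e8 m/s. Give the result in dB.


lambda = c / f = 3.0000e+08 / 2.3756e+08 = 1.262839 m
FSPL = 20 * log10(4*pi*28093/1.262839) = 108.9 dB

108.9 dB


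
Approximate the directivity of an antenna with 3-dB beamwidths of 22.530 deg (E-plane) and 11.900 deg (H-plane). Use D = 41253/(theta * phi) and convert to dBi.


D_linear = 41253 / (22.530 * 11.900) = 153.8677
D_dBi = 10 * log10(153.8677) = 21.87 dBi

21.87 dBi


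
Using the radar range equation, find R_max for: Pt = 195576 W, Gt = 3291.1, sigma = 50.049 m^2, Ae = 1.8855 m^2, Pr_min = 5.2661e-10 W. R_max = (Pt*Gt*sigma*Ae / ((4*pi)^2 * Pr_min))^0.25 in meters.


R^4 = 195576*3291.1*50.049*1.8855 / ((4*pi)^2 * 5.2661e-10) = 7.304151e+17
R_max = 7.304151e+17^0.25 = 29234 m

29234 m


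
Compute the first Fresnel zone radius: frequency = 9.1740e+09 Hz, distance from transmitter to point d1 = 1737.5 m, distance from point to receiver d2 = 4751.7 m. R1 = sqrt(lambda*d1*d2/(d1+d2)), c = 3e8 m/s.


lambda = c / f = 3.0000e+08 / 9.1740e+09 = 0.03270111 m
R1 = sqrt(0.03270111 * 1737.5 * 4751.7 / (1737.5 + 4751.7)) = 6.450 m

6.450 m


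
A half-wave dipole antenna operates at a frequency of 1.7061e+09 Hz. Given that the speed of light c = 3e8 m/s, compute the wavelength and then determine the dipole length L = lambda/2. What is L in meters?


lambda = c / f = 3.0000e+08 / 1.7061e+09 = 0.1758396 m
L = lambda / 2 = 0.1758396 / 2 = 0.08792 m

0.08792 m


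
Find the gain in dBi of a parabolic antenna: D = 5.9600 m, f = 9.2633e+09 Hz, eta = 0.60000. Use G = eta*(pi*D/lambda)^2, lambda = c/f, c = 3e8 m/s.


lambda = c / f = 3.0000e+08 / 9.2633e+09 = 0.03238587 m
G_linear = 0.60000 * (pi * 5.9600 / 0.03238587)^2 = 200554.5
G_dBi = 10 * log10(200554.5) = 53.02 dBi

53.02 dBi


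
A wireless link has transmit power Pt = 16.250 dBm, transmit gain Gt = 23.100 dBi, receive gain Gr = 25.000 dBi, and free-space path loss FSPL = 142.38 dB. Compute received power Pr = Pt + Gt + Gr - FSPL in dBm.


Pr = 16.250 + 23.100 + 25.000 - 142.38 = -78.03 dBm

-78.03 dBm


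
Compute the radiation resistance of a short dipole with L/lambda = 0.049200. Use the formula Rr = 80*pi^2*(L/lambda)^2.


Rr = 80 * pi^2 * (0.049200)^2 = 80 * 9.869604 * 2.420640e-03 = 1.911 ohm

1.911 ohm


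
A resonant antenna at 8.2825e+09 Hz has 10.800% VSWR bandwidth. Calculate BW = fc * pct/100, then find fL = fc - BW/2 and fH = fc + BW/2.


BW = 8.2825e+09 * 10.800/100 = 8.945100e+08 Hz
fL = 8.2825e+09 - 8.945100e+08/2 = 7.835e+09 Hz
fH = 8.2825e+09 + 8.945100e+08/2 = 8.730e+09 Hz

BW=8.945e+08 Hz, fL=7.835e+09 Hz, fH=8.730e+09 Hz


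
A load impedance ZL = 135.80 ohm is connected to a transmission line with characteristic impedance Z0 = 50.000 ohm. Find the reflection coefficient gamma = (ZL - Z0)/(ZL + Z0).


gamma = (135.80 - 50.000) / (135.80 + 50.000) = 0.4618

0.4618


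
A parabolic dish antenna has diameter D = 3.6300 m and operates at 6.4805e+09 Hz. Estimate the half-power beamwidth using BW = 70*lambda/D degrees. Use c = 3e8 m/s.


lambda = c / f = 3.0000e+08 / 6.4805e+09 = 0.04629272 m
BW = 70 * 0.04629272 / 3.6300 = 0.8927 deg

0.8927 deg


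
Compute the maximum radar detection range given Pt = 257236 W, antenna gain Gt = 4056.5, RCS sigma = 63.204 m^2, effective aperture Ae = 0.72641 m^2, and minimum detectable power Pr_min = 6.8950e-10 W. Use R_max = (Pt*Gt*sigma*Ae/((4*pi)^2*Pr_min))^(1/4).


R^4 = 257236*4056.5*63.204*0.72641 / ((4*pi)^2 * 6.8950e-10) = 4.400030e+17
R_max = 4.400030e+17^0.25 = 25755 m

25755 m


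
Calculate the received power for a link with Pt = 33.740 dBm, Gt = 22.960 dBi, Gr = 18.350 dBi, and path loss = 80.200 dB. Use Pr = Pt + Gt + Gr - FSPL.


Pr = 33.740 + 22.960 + 18.350 - 80.200 = -5.15 dBm

-5.15 dBm


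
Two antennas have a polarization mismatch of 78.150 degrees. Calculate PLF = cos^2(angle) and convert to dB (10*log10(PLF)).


PLF_linear = cos^2(78.150 deg) = 0.04216870
PLF_dB = 10 * log10(0.04216870) = -13.75 dB

-13.75 dB


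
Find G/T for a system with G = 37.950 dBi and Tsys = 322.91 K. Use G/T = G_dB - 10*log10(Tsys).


G/T = 37.950 - 10*log10(322.91) = 37.950 - 25.09081 = 12.86 dB/K

12.86 dB/K


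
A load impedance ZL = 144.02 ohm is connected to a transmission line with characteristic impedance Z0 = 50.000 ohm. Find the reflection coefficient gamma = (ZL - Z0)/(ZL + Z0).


gamma = (144.02 - 50.000) / (144.02 + 50.000) = 0.4846

0.4846


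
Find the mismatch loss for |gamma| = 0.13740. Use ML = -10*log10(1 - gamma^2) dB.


ML = -10 * log10(1 - 0.13740^2) = -10 * log10(0.98112124) = 0.08277 dB

0.08277 dB


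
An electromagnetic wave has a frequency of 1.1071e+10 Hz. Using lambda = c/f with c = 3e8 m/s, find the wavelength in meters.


lambda = c / f = 3.0000e+08 / 1.1071e+10 = 0.02710 m

0.02710 m


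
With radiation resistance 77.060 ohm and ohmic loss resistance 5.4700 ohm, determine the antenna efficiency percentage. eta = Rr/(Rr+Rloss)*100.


eta = 77.060 / (77.060 + 5.4700) * 100 = 93.37%

93.37%


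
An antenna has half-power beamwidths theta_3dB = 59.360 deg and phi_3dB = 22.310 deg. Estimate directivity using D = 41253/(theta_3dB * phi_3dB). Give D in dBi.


D_linear = 41253 / (59.360 * 22.310) = 31.15029
D_dBi = 10 * log10(31.15029) = 14.93 dBi

14.93 dBi


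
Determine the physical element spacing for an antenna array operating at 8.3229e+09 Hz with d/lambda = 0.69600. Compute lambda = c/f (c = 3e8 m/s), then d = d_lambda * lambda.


lambda = c / f = 3.0000e+08 / 8.3229e+09 = 0.03604513 m
d = 0.69600 * 0.03604513 = 0.02509 m

0.02509 m


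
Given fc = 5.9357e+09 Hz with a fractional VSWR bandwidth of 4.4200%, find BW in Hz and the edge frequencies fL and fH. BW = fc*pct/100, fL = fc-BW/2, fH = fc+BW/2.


BW = 5.9357e+09 * 4.4200/100 = 2.623579e+08 Hz
fL = 5.9357e+09 - 2.623579e+08/2 = 5.805e+09 Hz
fH = 5.9357e+09 + 2.623579e+08/2 = 6.067e+09 Hz

BW=2.624e+08 Hz, fL=5.805e+09 Hz, fH=6.067e+09 Hz


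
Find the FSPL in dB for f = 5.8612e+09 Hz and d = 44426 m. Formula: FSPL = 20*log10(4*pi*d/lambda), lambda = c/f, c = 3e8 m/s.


lambda = c / f = 3.0000e+08 / 5.8612e+09 = 0.05118406 m
FSPL = 20 * log10(4*pi*44426/0.05118406) = 140.8 dB

140.8 dB


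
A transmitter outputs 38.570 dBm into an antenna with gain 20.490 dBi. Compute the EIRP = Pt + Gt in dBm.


EIRP = Pt + Gt = 38.570 + 20.490 = 59.06 dBm

59.06 dBm


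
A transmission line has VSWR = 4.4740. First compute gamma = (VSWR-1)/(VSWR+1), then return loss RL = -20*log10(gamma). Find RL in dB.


gamma = (4.4740 - 1) / (4.4740 + 1) = 0.6346365
RL = -20 * log10(0.6346365) = 3.949 dB

3.949 dB


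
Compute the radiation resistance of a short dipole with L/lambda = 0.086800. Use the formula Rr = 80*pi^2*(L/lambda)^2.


Rr = 80 * pi^2 * (0.086800)^2 = 80 * 9.869604 * 7.534240e-03 = 5.949 ohm

5.949 ohm


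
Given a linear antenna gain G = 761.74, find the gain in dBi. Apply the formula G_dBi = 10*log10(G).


G_dBi = 10 * log10(761.74) = 28.82 dBi

28.82 dBi


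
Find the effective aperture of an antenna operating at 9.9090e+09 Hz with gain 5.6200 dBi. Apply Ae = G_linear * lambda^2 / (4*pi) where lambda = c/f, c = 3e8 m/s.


lambda = c / f = 3.0000e+08 / 9.9090e+09 = 0.03027551 m
G_linear = 10^(5.6200/10) = 3.647539
Ae = G_linear * lambda^2 / (4*pi) = 3.647539 * 0.03027551^2 / (4*pi) = 2.661e-04 m^2

2.661e-04 m^2


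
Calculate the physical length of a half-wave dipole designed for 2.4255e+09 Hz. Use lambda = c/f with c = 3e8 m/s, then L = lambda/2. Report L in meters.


lambda = c / f = 3.0000e+08 / 2.4255e+09 = 0.1236858 m
L = lambda / 2 = 0.1236858 / 2 = 0.06184 m

0.06184 m


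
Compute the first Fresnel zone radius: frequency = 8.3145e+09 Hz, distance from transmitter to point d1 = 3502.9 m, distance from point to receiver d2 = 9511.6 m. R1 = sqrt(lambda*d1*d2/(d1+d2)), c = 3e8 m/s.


lambda = c / f = 3.0000e+08 / 8.3145e+09 = 0.03608154 m
R1 = sqrt(0.03608154 * 3502.9 * 9511.6 / (3502.9 + 9511.6)) = 9.611 m

9.611 m


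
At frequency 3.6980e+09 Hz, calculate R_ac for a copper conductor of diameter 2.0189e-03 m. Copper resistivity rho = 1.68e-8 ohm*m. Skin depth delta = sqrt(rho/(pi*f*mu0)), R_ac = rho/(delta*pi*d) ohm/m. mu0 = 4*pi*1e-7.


delta = sqrt(1.68e-8 / (pi * 3.6980e+09 * 4*pi*1e-7)) = 1.072732e-06 m
R_ac = 1.68e-8 / (1.072732e-06 * pi * 2.0189e-03) = 2.469 ohm/m

2.469 ohm/m


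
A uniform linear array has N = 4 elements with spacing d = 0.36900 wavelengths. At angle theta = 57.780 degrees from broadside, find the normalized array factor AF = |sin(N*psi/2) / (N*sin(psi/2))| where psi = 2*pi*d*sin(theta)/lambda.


psi = 2*pi*0.36900*sin(57.780 deg) = 1.961464 rad
AF = |sin(4*1.961464/2) / (4*sin(1.961464/2))| = 0.2119

0.2119


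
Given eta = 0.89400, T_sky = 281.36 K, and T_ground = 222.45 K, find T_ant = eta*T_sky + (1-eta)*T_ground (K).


T_ant = 0.89400 * 281.36 + (1 - 0.89400) * 222.45 = 275.1 K

275.1 K


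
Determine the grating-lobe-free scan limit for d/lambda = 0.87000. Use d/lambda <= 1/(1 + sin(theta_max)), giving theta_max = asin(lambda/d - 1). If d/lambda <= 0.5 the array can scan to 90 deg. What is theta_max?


lambda/d - 1 = 1/0.87000 - 1 = 0.1494253
theta_max = asin(0.1494253) = 8.594 deg

8.594 deg


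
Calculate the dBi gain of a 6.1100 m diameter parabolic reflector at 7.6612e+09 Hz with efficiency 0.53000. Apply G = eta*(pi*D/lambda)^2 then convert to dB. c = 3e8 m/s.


lambda = c / f = 3.0000e+08 / 7.6612e+09 = 0.03915836 m
G_linear = 0.53000 * (pi * 6.1100 / 0.03915836)^2 = 127353.0
G_dBi = 10 * log10(127353.0) = 51.05 dBi

51.05 dBi


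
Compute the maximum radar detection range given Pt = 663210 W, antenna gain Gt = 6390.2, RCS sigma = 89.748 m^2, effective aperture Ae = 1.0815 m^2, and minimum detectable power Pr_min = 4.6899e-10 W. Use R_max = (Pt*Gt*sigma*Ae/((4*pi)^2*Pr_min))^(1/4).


R^4 = 663210*6390.2*89.748*1.0815 / ((4*pi)^2 * 4.6899e-10) = 5.554353e+18
R_max = 5.554353e+18^0.25 = 48547 m

48547 m


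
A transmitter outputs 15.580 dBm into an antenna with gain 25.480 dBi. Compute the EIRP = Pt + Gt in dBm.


EIRP = Pt + Gt = 15.580 + 25.480 = 41.06 dBm

41.06 dBm


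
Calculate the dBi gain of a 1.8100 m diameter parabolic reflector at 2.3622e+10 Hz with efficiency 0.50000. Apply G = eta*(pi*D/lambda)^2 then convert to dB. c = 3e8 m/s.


lambda = c / f = 3.0000e+08 / 2.3622e+10 = 0.01270003 m
G_linear = 0.50000 * (pi * 1.8100 / 0.01270003)^2 = 100234.5
G_dBi = 10 * log10(100234.5) = 50.01 dBi

50.01 dBi


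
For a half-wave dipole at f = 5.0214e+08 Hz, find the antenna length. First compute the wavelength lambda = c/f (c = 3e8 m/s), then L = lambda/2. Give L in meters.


lambda = c / f = 3.0000e+08 / 5.0214e+08 = 0.5974429 m
L = lambda / 2 = 0.5974429 / 2 = 0.2987 m

0.2987 m


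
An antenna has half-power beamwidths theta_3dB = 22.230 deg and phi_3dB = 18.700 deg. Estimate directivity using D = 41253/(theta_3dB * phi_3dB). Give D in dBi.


D_linear = 41253 / (22.230 * 18.700) = 99.23719
D_dBi = 10 * log10(99.23719) = 19.97 dBi

19.97 dBi


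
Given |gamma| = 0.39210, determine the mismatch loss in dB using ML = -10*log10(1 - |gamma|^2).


ML = -10 * log10(1 - 0.39210^2) = -10 * log10(0.84625759) = 0.7250 dB

0.7250 dB


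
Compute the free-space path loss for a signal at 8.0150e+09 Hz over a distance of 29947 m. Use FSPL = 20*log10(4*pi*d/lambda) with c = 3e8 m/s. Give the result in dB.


lambda = c / f = 3.0000e+08 / 8.0150e+09 = 0.03742982 m
FSPL = 20 * log10(4*pi*29947/0.03742982) = 140.0 dB

140.0 dB


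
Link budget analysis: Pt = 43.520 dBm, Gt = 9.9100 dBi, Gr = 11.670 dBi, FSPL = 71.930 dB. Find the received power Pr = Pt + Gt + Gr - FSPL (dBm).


Pr = 43.520 + 9.9100 + 11.670 - 71.930 = -6.83 dBm

-6.83 dBm


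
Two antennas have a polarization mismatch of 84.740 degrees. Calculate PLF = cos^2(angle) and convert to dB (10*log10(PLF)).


PLF_linear = cos^2(84.740 deg) = 8.404382e-03
PLF_dB = 10 * log10(8.404382e-03) = -20.75 dB

-20.75 dB


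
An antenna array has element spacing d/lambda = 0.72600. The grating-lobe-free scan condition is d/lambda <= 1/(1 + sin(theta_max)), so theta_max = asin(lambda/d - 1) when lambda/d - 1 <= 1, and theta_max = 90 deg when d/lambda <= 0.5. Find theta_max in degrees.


lambda/d - 1 = 1/0.72600 - 1 = 0.3774105
theta_max = asin(0.3774105) = 22.17 deg

22.17 deg


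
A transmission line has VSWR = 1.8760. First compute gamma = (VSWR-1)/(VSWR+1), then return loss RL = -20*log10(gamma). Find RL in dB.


gamma = (1.8760 - 1) / (1.8760 + 1) = 0.3045897
RL = -20 * log10(0.3045897) = 10.33 dB

10.33 dB


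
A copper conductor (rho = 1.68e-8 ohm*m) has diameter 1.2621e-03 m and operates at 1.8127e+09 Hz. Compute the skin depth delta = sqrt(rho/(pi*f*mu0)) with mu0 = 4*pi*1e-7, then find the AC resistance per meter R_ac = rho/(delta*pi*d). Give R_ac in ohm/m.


delta = sqrt(1.68e-8 / (pi * 1.8127e+09 * 4*pi*1e-7)) = 1.532187e-06 m
R_ac = 1.68e-8 / (1.532187e-06 * pi * 1.2621e-03) = 2.765 ohm/m

2.765 ohm/m


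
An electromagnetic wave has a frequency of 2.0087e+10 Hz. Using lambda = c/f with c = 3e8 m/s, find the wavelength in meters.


lambda = c / f = 3.0000e+08 / 2.0087e+10 = 0.01494 m

0.01494 m


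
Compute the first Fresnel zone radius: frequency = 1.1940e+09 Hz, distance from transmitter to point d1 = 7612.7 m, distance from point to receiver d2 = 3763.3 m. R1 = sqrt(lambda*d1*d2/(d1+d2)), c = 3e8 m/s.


lambda = c / f = 3.0000e+08 / 1.1940e+09 = 0.2512563 m
R1 = sqrt(0.2512563 * 7612.7 * 3763.3 / (7612.7 + 3763.3)) = 25.15 m

25.15 m


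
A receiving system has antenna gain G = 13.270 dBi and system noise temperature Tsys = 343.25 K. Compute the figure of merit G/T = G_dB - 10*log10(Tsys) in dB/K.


G/T = 13.270 - 10*log10(343.25) = 13.270 - 25.35611 = -12.09 dB/K

-12.09 dB/K


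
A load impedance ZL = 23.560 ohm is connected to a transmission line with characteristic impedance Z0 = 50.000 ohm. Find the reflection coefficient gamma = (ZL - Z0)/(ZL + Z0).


gamma = (23.560 - 50.000) / (23.560 + 50.000) = -0.3594

-0.3594


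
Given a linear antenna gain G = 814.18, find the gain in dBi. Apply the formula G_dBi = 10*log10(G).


G_dBi = 10 * log10(814.18) = 29.11 dBi

29.11 dBi


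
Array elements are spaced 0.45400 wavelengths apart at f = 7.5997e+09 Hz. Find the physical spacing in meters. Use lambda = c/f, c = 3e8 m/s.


lambda = c / f = 3.0000e+08 / 7.5997e+09 = 0.03947524 m
d = 0.45400 * 0.03947524 = 0.01792 m

0.01792 m


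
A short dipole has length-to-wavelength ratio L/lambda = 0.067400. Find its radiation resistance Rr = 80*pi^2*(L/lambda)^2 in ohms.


Rr = 80 * pi^2 * (0.067400)^2 = 80 * 9.869604 * 4.542760e-03 = 3.587 ohm

3.587 ohm


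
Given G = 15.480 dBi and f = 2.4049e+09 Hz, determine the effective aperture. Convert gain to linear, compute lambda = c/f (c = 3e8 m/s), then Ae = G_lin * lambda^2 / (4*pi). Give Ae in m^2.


lambda = c / f = 3.0000e+08 / 2.4049e+09 = 0.1247453 m
G_linear = 10^(15.480/10) = 35.31832
Ae = G_linear * lambda^2 / (4*pi) = 35.31832 * 0.1247453^2 / (4*pi) = 0.04374 m^2

0.04374 m^2


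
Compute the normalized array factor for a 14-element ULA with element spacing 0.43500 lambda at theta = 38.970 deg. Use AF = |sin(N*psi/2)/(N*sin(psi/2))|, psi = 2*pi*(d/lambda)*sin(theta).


psi = 2*pi*0.43500*sin(38.970 deg) = 1.718937 rad
AF = |sin(14*1.718937/2) / (14*sin(1.718937/2))| = 0.04798

0.04798


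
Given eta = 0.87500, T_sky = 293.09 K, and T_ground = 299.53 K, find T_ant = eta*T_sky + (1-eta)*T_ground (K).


T_ant = 0.87500 * 293.09 + (1 - 0.87500) * 299.53 = 293.9 K

293.9 K


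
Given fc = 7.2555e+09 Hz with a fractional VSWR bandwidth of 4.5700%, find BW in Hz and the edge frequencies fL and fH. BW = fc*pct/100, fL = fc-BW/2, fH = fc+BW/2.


BW = 7.2555e+09 * 4.5700/100 = 3.315764e+08 Hz
fL = 7.2555e+09 - 3.315764e+08/2 = 7.090e+09 Hz
fH = 7.2555e+09 + 3.315764e+08/2 = 7.421e+09 Hz

BW=3.316e+08 Hz, fL=7.090e+09 Hz, fH=7.421e+09 Hz


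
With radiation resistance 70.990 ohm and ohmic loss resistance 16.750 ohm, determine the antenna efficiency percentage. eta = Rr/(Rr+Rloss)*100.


eta = 70.990 / (70.990 + 16.750) * 100 = 80.91%

80.91%


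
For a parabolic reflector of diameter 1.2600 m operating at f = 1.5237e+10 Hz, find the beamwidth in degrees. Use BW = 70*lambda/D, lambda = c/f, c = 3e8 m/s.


lambda = c / f = 3.0000e+08 / 1.5237e+10 = 0.01968892 m
BW = 70 * 0.01968892 / 1.2600 = 1.094 deg

1.094 deg


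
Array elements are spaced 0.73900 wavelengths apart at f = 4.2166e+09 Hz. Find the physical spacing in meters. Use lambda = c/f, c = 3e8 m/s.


lambda = c / f = 3.0000e+08 / 4.2166e+09 = 0.07114737 m
d = 0.73900 * 0.07114737 = 0.05258 m

0.05258 m


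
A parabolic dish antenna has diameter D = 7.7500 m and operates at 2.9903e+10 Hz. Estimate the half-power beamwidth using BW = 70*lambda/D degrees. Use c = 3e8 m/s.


lambda = c / f = 3.0000e+08 / 2.9903e+10 = 0.01003244 m
BW = 70 * 0.01003244 / 7.7500 = 0.09062 deg

0.09062 deg


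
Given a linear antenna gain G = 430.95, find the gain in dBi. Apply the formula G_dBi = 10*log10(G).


G_dBi = 10 * log10(430.95) = 26.34 dBi

26.34 dBi


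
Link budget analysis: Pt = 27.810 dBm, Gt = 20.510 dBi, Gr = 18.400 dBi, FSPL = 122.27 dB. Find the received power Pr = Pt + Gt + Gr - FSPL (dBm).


Pr = 27.810 + 20.510 + 18.400 - 122.27 = -55.55 dBm

-55.55 dBm


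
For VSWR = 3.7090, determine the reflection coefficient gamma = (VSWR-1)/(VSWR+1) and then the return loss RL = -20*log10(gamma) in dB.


gamma = (3.7090 - 1) / (3.7090 + 1) = 0.5752814
RL = -20 * log10(0.5752814) = 4.802 dB

4.802 dB
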